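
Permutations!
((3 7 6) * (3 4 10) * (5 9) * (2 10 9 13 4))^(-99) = ((2 10 3 7 6)(4 9 5 13))^(-99) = (2 10 3 7 6)(4 9 5 13)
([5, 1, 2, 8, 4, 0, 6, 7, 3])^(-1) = (0 5)(3 8)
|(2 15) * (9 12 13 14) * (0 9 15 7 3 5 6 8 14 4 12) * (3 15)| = 30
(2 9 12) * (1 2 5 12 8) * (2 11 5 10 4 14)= [0, 11, 9, 3, 14, 12, 6, 7, 1, 8, 4, 5, 10, 13, 2]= (1 11 5 12 10 4 14 2 9 8)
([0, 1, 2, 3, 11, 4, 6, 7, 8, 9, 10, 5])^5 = [0, 1, 2, 3, 5, 11, 6, 7, 8, 9, 10, 4]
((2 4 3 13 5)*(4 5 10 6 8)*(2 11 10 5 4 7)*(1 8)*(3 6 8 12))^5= ((1 12 3 13 5 11 10 8 7 2 4 6))^5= (1 11 4 13 7 12 10 6 5 2 3 8)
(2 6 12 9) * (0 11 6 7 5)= (0 11 6 12 9 2 7 5)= [11, 1, 7, 3, 4, 0, 12, 5, 8, 2, 10, 6, 9]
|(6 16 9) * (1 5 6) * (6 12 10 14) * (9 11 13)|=10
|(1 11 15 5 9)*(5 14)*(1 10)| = |(1 11 15 14 5 9 10)| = 7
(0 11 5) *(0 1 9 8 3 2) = (0 11 5 1 9 8 3 2) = [11, 9, 0, 2, 4, 1, 6, 7, 3, 8, 10, 5]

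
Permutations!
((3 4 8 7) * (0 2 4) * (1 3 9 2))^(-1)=(0 3 1)(2 9 7 8 4)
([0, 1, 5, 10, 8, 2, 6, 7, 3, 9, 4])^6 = [0, 1, 2, 4, 3, 5, 6, 7, 10, 9, 8]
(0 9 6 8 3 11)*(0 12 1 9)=[0, 9, 2, 11, 4, 5, 8, 7, 3, 6, 10, 12, 1]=(1 9 6 8 3 11 12)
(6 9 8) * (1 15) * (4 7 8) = (1 15)(4 7 8 6 9) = [0, 15, 2, 3, 7, 5, 9, 8, 6, 4, 10, 11, 12, 13, 14, 1]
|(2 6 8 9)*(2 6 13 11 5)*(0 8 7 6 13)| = 14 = |(0 8 9 13 11 5 2)(6 7)|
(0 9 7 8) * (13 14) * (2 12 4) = (0 9 7 8)(2 12 4)(13 14) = [9, 1, 12, 3, 2, 5, 6, 8, 0, 7, 10, 11, 4, 14, 13]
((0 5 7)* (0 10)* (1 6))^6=((0 5 7 10)(1 6))^6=(0 7)(5 10)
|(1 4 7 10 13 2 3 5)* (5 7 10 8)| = |(1 4 10 13 2 3 7 8 5)| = 9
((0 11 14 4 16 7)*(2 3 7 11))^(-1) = ((0 2 3 7)(4 16 11 14))^(-1) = (0 7 3 2)(4 14 11 16)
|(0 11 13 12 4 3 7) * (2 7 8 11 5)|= 12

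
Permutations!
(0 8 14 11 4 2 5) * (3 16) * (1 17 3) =(0 8 14 11 4 2 5)(1 17 3 16) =[8, 17, 5, 16, 2, 0, 6, 7, 14, 9, 10, 4, 12, 13, 11, 15, 1, 3]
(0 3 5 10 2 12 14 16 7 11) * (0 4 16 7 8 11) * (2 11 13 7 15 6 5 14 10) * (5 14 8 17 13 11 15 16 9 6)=[3, 1, 12, 8, 9, 2, 14, 0, 11, 6, 15, 4, 10, 7, 16, 5, 17, 13]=(0 3 8 11 4 9 6 14 16 17 13 7)(2 12 10 15 5)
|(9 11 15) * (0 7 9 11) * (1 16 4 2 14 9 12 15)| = 11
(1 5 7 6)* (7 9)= (1 5 9 7 6)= [0, 5, 2, 3, 4, 9, 1, 6, 8, 7]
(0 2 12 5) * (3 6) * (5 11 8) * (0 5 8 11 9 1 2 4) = (0 4)(1 2 12 9)(3 6) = [4, 2, 12, 6, 0, 5, 3, 7, 8, 1, 10, 11, 9]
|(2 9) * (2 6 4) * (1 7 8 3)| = 4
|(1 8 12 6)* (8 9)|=5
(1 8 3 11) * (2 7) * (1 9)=(1 8 3 11 9)(2 7)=[0, 8, 7, 11, 4, 5, 6, 2, 3, 1, 10, 9]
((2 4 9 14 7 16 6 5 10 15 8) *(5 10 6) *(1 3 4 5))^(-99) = ((1 3 4 9 14 7 16)(2 5 6 10 15 8))^(-99) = (1 16 7 14 9 4 3)(2 10)(5 15)(6 8)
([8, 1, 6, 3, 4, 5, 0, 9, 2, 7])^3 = [6, 1, 8, 3, 4, 5, 2, 9, 0, 7]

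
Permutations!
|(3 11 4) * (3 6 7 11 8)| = |(3 8)(4 6 7 11)| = 4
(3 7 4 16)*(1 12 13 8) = (1 12 13 8)(3 7 4 16) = [0, 12, 2, 7, 16, 5, 6, 4, 1, 9, 10, 11, 13, 8, 14, 15, 3]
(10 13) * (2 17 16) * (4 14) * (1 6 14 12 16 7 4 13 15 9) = (1 6 14 13 10 15 9)(2 17 7 4 12 16) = [0, 6, 17, 3, 12, 5, 14, 4, 8, 1, 15, 11, 16, 10, 13, 9, 2, 7]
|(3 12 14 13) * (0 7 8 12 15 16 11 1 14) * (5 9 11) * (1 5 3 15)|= |(0 7 8 12)(1 14 13 15 16 3)(5 9 11)|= 12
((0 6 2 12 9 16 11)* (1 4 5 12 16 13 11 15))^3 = (0 16 4 9)(1 12 11 2)(5 13 6 15)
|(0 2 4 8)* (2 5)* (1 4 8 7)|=12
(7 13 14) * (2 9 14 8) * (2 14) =[0, 1, 9, 3, 4, 5, 6, 13, 14, 2, 10, 11, 12, 8, 7] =(2 9)(7 13 8 14)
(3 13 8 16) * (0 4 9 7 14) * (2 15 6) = (0 4 9 7 14)(2 15 6)(3 13 8 16) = [4, 1, 15, 13, 9, 5, 2, 14, 16, 7, 10, 11, 12, 8, 0, 6, 3]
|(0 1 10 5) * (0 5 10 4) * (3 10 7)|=|(0 1 4)(3 10 7)|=3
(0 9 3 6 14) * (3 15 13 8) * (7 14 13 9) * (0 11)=(0 7 14 11)(3 6 13 8)(9 15)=[7, 1, 2, 6, 4, 5, 13, 14, 3, 15, 10, 0, 12, 8, 11, 9]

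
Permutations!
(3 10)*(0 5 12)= (0 5 12)(3 10)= [5, 1, 2, 10, 4, 12, 6, 7, 8, 9, 3, 11, 0]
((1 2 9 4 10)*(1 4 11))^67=(1 11 9 2)(4 10)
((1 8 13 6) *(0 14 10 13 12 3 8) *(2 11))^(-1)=(0 1 6 13 10 14)(2 11)(3 12 8)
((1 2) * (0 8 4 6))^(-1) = (0 6 4 8)(1 2)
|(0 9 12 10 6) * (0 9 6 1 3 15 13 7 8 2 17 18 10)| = 20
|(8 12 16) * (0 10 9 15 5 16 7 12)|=14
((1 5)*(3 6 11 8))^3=((1 5)(3 6 11 8))^3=(1 5)(3 8 11 6)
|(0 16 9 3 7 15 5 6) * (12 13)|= 8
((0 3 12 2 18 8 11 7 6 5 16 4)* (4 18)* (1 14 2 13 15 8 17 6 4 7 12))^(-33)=(0 1 2 4 3 14 7)(5 18 6 16 17)(8 12 15 11 13)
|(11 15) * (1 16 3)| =6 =|(1 16 3)(11 15)|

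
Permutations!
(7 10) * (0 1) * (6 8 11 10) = (0 1)(6 8 11 10 7) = [1, 0, 2, 3, 4, 5, 8, 6, 11, 9, 7, 10]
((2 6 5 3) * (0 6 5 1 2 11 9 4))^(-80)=((0 6 1 2 5 3 11 9 4))^(-80)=(0 6 1 2 5 3 11 9 4)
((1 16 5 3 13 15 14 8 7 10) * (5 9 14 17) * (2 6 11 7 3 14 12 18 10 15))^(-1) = ((1 16 9 12 18 10)(2 6 11 7 15 17 5 14 8 3 13))^(-1) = (1 10 18 12 9 16)(2 13 3 8 14 5 17 15 7 11 6)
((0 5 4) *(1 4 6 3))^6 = ((0 5 6 3 1 4))^6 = (6)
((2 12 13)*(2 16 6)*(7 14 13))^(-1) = ((2 12 7 14 13 16 6))^(-1) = (2 6 16 13 14 7 12)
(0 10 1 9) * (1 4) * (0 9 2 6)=[10, 2, 6, 3, 1, 5, 0, 7, 8, 9, 4]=(0 10 4 1 2 6)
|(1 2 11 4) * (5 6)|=|(1 2 11 4)(5 6)|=4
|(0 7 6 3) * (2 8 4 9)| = 4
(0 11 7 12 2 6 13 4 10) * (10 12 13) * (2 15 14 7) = [11, 1, 6, 3, 12, 5, 10, 13, 8, 9, 0, 2, 15, 4, 7, 14] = (0 11 2 6 10)(4 12 15 14 7 13)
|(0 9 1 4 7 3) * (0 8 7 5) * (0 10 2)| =|(0 9 1 4 5 10 2)(3 8 7)| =21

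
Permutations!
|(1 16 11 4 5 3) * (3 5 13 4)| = |(1 16 11 3)(4 13)| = 4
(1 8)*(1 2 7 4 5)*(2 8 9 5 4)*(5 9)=(9)(1 5)(2 7)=[0, 5, 7, 3, 4, 1, 6, 2, 8, 9]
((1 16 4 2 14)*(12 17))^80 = ((1 16 4 2 14)(12 17))^80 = (17)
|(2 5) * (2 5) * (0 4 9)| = |(0 4 9)| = 3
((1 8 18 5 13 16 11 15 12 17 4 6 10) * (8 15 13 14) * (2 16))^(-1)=(1 10 6 4 17 12 15)(2 13 11 16)(5 18 8 14)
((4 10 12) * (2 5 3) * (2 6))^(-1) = (2 6 3 5)(4 12 10)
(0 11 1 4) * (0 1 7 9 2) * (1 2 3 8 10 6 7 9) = (0 11 9 3 8 10 6 7 1 4 2) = [11, 4, 0, 8, 2, 5, 7, 1, 10, 3, 6, 9]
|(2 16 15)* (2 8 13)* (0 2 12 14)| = |(0 2 16 15 8 13 12 14)| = 8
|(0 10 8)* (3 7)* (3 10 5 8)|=3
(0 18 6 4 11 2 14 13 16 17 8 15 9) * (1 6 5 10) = (0 18 5 10 1 6 4 11 2 14 13 16 17 8 15 9) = [18, 6, 14, 3, 11, 10, 4, 7, 15, 0, 1, 2, 12, 16, 13, 9, 17, 8, 5]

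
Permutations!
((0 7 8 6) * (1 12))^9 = (0 7 8 6)(1 12)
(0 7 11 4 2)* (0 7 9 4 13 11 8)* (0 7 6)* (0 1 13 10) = (0 9 4 2 6 1 13 11 10)(7 8) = [9, 13, 6, 3, 2, 5, 1, 8, 7, 4, 0, 10, 12, 11]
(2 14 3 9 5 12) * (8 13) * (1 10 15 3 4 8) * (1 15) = (1 10)(2 14 4 8 13 15 3 9 5 12) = [0, 10, 14, 9, 8, 12, 6, 7, 13, 5, 1, 11, 2, 15, 4, 3]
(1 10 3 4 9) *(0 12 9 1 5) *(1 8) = (0 12 9 5)(1 10 3 4 8) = [12, 10, 2, 4, 8, 0, 6, 7, 1, 5, 3, 11, 9]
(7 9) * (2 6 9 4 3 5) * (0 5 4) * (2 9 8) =(0 5 9 7)(2 6 8)(3 4) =[5, 1, 6, 4, 3, 9, 8, 0, 2, 7]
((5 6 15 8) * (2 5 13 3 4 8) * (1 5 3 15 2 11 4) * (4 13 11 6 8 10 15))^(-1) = (1 3 2 6 15 10 4 13 11 8 5)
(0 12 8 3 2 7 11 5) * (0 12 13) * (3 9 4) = (0 13)(2 7 11 5 12 8 9 4 3) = [13, 1, 7, 2, 3, 12, 6, 11, 9, 4, 10, 5, 8, 0]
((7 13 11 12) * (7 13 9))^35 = (7 9)(11 13 12)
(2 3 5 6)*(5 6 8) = (2 3 6)(5 8) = [0, 1, 3, 6, 4, 8, 2, 7, 5]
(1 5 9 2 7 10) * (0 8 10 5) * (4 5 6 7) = (0 8 10 1)(2 4 5 9)(6 7) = [8, 0, 4, 3, 5, 9, 7, 6, 10, 2, 1]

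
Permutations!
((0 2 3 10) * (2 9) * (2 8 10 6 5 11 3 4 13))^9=(13)(0 9 8 10)(3 6 5 11)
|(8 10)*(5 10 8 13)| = 3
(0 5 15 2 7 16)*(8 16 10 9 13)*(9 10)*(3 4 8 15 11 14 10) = (0 5 11 14 10 3 4 8 16)(2 7 9 13 15) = [5, 1, 7, 4, 8, 11, 6, 9, 16, 13, 3, 14, 12, 15, 10, 2, 0]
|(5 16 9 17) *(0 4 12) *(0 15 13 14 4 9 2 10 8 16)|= 20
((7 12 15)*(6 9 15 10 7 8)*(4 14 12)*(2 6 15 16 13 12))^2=((2 6 9 16 13 12 10 7 4 14)(8 15))^2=(2 9 13 10 4)(6 16 12 7 14)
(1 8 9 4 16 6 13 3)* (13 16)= (1 8 9 4 13 3)(6 16)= [0, 8, 2, 1, 13, 5, 16, 7, 9, 4, 10, 11, 12, 3, 14, 15, 6]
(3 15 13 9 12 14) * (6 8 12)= (3 15 13 9 6 8 12 14)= [0, 1, 2, 15, 4, 5, 8, 7, 12, 6, 10, 11, 14, 9, 3, 13]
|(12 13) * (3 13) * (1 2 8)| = 3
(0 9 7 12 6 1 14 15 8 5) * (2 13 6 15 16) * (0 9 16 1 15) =(0 16 2 13 6 15 8 5 9 7 12)(1 14) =[16, 14, 13, 3, 4, 9, 15, 12, 5, 7, 10, 11, 0, 6, 1, 8, 2]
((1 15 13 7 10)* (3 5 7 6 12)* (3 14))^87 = ((1 15 13 6 12 14 3 5 7 10))^87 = (1 5 12 15 7 14 13 10 3 6)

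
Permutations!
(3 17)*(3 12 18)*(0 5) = (0 5)(3 17 12 18) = [5, 1, 2, 17, 4, 0, 6, 7, 8, 9, 10, 11, 18, 13, 14, 15, 16, 12, 3]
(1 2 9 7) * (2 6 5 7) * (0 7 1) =[7, 6, 9, 3, 4, 1, 5, 0, 8, 2] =(0 7)(1 6 5)(2 9)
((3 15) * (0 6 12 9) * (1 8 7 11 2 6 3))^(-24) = (0 12 2 7 1 3 9 6 11 8 15)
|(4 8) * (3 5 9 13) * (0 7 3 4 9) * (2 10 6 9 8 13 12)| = |(0 7 3 5)(2 10 6 9 12)(4 13)| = 20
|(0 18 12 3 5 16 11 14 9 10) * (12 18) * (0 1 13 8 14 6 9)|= 13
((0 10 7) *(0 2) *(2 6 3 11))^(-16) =(0 11 6 10 2 3 7)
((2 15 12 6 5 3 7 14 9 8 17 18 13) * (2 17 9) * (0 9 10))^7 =(0 10 8 9)(2 14 7 3 5 6 12 15)(13 17 18)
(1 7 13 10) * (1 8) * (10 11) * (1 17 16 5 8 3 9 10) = (1 7 13 11)(3 9 10)(5 8 17 16) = [0, 7, 2, 9, 4, 8, 6, 13, 17, 10, 3, 1, 12, 11, 14, 15, 5, 16]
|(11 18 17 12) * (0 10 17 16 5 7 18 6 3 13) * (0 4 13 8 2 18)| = |(0 10 17 12 11 6 3 8 2 18 16 5 7)(4 13)| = 26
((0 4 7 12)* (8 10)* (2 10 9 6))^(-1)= (0 12 7 4)(2 6 9 8 10)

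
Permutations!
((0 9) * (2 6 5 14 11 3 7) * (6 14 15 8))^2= (2 11 7 14 3)(5 8)(6 15)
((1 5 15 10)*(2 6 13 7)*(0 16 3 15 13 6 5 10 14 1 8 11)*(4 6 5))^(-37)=(0 11 8 10 1 14 15 3 16)(2 7 13 5 6 4)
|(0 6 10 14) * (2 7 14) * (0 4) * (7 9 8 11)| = |(0 6 10 2 9 8 11 7 14 4)| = 10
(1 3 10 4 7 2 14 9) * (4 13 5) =(1 3 10 13 5 4 7 2 14 9) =[0, 3, 14, 10, 7, 4, 6, 2, 8, 1, 13, 11, 12, 5, 9]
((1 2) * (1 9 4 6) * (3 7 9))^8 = (1 2 3 7 9 4 6)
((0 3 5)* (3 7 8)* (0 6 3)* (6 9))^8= (9)(0 8 7)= ((0 7 8)(3 5 9 6))^8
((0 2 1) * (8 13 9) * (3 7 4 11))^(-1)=((0 2 1)(3 7 4 11)(8 13 9))^(-1)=(0 1 2)(3 11 4 7)(8 9 13)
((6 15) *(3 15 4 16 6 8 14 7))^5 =((3 15 8 14 7)(4 16 6))^5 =(4 6 16)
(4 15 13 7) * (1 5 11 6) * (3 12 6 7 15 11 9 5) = (1 3 12 6)(4 11 7)(5 9)(13 15) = [0, 3, 2, 12, 11, 9, 1, 4, 8, 5, 10, 7, 6, 15, 14, 13]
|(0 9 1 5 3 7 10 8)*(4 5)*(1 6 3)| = 21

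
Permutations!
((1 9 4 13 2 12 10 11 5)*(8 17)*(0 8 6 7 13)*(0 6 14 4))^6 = (0 7 5 14 12)(1 4 10 8 13)(2 9 6 11 17)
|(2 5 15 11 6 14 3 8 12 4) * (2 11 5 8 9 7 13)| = |(2 8 12 4 11 6 14 3 9 7 13)(5 15)| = 22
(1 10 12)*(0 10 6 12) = (0 10)(1 6 12) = [10, 6, 2, 3, 4, 5, 12, 7, 8, 9, 0, 11, 1]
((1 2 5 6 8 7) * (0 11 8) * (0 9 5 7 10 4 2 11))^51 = ((1 11 8 10 4 2 7)(5 6 9))^51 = (1 8 4 7 11 10 2)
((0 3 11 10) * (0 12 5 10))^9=(12)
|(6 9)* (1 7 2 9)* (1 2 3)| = |(1 7 3)(2 9 6)| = 3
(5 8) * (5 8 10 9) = (5 10 9) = [0, 1, 2, 3, 4, 10, 6, 7, 8, 5, 9]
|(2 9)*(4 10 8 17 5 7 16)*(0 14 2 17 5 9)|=6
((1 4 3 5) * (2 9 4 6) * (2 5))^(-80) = ((1 6 5)(2 9 4 3))^(-80) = (9)(1 6 5)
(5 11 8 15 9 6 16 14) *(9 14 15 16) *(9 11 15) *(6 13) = [0, 1, 2, 3, 4, 15, 11, 7, 16, 13, 10, 8, 12, 6, 5, 14, 9] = (5 15 14)(6 11 8 16 9 13)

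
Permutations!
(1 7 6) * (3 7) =[0, 3, 2, 7, 4, 5, 1, 6] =(1 3 7 6)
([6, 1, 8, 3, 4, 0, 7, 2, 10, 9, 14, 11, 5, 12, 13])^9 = (0 5 12 13 14 10 8 2 7 6)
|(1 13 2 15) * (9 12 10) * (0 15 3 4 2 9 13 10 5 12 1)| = 12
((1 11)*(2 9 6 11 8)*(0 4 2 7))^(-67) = ((0 4 2 9 6 11 1 8 7))^(-67) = (0 11 4 1 2 8 9 7 6)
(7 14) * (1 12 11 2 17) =(1 12 11 2 17)(7 14) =[0, 12, 17, 3, 4, 5, 6, 14, 8, 9, 10, 2, 11, 13, 7, 15, 16, 1]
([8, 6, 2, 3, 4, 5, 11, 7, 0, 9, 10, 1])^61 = (0 8)(1 6 11)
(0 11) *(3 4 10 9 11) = (0 3 4 10 9 11) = [3, 1, 2, 4, 10, 5, 6, 7, 8, 11, 9, 0]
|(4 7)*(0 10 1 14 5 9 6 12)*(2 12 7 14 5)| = |(0 10 1 5 9 6 7 4 14 2 12)| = 11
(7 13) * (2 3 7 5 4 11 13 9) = [0, 1, 3, 7, 11, 4, 6, 9, 8, 2, 10, 13, 12, 5] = (2 3 7 9)(4 11 13 5)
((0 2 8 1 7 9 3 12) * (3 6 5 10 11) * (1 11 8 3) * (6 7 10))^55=(0 12 3 2)(1 11 8 10)(5 6)(7 9)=((0 2 3 12)(1 10 8 11)(5 6)(7 9))^55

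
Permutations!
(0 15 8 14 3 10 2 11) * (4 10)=(0 15 8 14 3 4 10 2 11)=[15, 1, 11, 4, 10, 5, 6, 7, 14, 9, 2, 0, 12, 13, 3, 8]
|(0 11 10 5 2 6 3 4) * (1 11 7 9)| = |(0 7 9 1 11 10 5 2 6 3 4)| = 11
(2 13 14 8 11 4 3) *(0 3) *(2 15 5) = (0 3 15 5 2 13 14 8 11 4) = [3, 1, 13, 15, 0, 2, 6, 7, 11, 9, 10, 4, 12, 14, 8, 5]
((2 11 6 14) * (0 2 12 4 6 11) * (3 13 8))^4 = (14)(3 13 8)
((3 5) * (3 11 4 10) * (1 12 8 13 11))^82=(1 12 8 13 11 4 10 3 5)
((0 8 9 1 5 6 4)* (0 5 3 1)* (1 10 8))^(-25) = (0 9 8 10 3 1)(4 6 5)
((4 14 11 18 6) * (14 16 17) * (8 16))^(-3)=(4 11 16 6 14 8 18 17)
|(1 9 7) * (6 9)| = |(1 6 9 7)| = 4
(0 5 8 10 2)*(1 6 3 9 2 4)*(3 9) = (0 5 8 10 4 1 6 9 2) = [5, 6, 0, 3, 1, 8, 9, 7, 10, 2, 4]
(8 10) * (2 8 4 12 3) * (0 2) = (0 2 8 10 4 12 3) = [2, 1, 8, 0, 12, 5, 6, 7, 10, 9, 4, 11, 3]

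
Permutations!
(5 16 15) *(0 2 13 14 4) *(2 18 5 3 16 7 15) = (0 18 5 7 15 3 16 2 13 14 4) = [18, 1, 13, 16, 0, 7, 6, 15, 8, 9, 10, 11, 12, 14, 4, 3, 2, 17, 5]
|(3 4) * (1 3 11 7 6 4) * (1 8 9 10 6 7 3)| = 7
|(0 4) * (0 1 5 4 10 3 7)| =12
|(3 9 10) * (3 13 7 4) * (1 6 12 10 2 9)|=8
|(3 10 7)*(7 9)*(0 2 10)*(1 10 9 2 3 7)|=4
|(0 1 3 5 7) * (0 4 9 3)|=10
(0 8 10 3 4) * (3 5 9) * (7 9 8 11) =(0 11 7 9 3 4)(5 8 10) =[11, 1, 2, 4, 0, 8, 6, 9, 10, 3, 5, 7]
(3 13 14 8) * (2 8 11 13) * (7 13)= [0, 1, 8, 2, 4, 5, 6, 13, 3, 9, 10, 7, 12, 14, 11]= (2 8 3)(7 13 14 11)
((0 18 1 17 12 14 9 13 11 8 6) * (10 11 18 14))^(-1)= (0 6 8 11 10 12 17 1 18 13 9 14)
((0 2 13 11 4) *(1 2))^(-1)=(0 4 11 13 2 1)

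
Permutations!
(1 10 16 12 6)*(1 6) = (1 10 16 12) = [0, 10, 2, 3, 4, 5, 6, 7, 8, 9, 16, 11, 1, 13, 14, 15, 12]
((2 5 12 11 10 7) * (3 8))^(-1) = ((2 5 12 11 10 7)(3 8))^(-1) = (2 7 10 11 12 5)(3 8)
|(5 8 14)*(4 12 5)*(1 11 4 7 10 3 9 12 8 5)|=10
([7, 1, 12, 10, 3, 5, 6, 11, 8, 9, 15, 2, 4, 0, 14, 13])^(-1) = [13, 1, 11, 4, 12, 5, 6, 0, 8, 9, 3, 7, 2, 15, 14, 10]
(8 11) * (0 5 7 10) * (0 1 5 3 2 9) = (0 3 2 9)(1 5 7 10)(8 11) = [3, 5, 9, 2, 4, 7, 6, 10, 11, 0, 1, 8]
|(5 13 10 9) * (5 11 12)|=|(5 13 10 9 11 12)|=6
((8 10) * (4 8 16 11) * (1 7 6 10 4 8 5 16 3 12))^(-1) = (1 12 3 10 6 7)(4 8 11 16 5)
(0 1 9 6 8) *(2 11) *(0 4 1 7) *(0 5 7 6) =(0 6 8 4 1 9)(2 11)(5 7) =[6, 9, 11, 3, 1, 7, 8, 5, 4, 0, 10, 2]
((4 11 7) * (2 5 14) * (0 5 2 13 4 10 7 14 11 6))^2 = (0 11 13 6 5 14 4) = ((0 5 11 14 13 4 6)(7 10))^2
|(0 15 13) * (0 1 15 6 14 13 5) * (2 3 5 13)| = 6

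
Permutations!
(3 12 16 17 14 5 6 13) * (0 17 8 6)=[17, 1, 2, 12, 4, 0, 13, 7, 6, 9, 10, 11, 16, 3, 5, 15, 8, 14]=(0 17 14 5)(3 12 16 8 6 13)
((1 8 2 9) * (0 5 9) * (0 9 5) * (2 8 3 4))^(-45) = ((1 3 4 2 9))^(-45) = (9)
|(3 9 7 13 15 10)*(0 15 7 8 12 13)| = |(0 15 10 3 9 8 12 13 7)| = 9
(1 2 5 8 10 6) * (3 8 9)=(1 2 5 9 3 8 10 6)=[0, 2, 5, 8, 4, 9, 1, 7, 10, 3, 6]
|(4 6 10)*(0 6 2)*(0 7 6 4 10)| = |(10)(0 4 2 7 6)| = 5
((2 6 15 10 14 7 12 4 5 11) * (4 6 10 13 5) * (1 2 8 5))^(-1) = ((1 2 10 14 7 12 6 15 13)(5 11 8))^(-1) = (1 13 15 6 12 7 14 10 2)(5 8 11)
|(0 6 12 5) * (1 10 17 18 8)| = 20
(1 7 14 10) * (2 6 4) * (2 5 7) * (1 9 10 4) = (1 2 6)(4 5 7 14)(9 10) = [0, 2, 6, 3, 5, 7, 1, 14, 8, 10, 9, 11, 12, 13, 4]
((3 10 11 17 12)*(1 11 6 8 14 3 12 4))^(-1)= ((1 11 17 4)(3 10 6 8 14))^(-1)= (1 4 17 11)(3 14 8 6 10)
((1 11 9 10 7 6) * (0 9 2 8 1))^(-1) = ((0 9 10 7 6)(1 11 2 8))^(-1) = (0 6 7 10 9)(1 8 2 11)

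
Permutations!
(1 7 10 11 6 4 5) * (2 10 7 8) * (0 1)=(0 1 8 2 10 11 6 4 5)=[1, 8, 10, 3, 5, 0, 4, 7, 2, 9, 11, 6]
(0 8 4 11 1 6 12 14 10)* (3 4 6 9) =(0 8 6 12 14 10)(1 9 3 4 11) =[8, 9, 2, 4, 11, 5, 12, 7, 6, 3, 0, 1, 14, 13, 10]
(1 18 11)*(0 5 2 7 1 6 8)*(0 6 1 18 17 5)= (1 17 5 2 7 18 11)(6 8)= [0, 17, 7, 3, 4, 2, 8, 18, 6, 9, 10, 1, 12, 13, 14, 15, 16, 5, 11]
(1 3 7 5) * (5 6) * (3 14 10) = [0, 14, 2, 7, 4, 1, 5, 6, 8, 9, 3, 11, 12, 13, 10] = (1 14 10 3 7 6 5)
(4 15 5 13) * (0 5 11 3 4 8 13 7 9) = (0 5 7 9)(3 4 15 11)(8 13) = [5, 1, 2, 4, 15, 7, 6, 9, 13, 0, 10, 3, 12, 8, 14, 11]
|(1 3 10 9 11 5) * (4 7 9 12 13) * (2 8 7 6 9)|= 30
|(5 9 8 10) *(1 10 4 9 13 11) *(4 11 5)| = |(1 10 4 9 8 11)(5 13)| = 6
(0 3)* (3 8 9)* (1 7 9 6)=(0 8 6 1 7 9 3)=[8, 7, 2, 0, 4, 5, 1, 9, 6, 3]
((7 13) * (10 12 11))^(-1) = ((7 13)(10 12 11))^(-1) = (7 13)(10 11 12)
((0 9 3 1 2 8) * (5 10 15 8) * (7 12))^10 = ((0 9 3 1 2 5 10 15 8)(7 12))^10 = (0 9 3 1 2 5 10 15 8)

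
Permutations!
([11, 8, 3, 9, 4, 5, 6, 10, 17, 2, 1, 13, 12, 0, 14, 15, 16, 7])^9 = [0, 10, 2, 3, 4, 5, 6, 17, 1, 9, 7, 11, 12, 13, 14, 15, 16, 8]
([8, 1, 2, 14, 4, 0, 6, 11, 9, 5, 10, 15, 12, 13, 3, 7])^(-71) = [8, 1, 2, 14, 4, 0, 6, 11, 9, 5, 10, 15, 12, 13, 3, 7]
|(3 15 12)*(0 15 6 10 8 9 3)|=|(0 15 12)(3 6 10 8 9)|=15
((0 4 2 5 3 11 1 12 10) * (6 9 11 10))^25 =(12)(0 4 2 5 3 10) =((0 4 2 5 3 10)(1 12 6 9 11))^25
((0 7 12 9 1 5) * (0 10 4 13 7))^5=(1 7 10 9 13 5 12 4)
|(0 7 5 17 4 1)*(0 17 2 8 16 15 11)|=24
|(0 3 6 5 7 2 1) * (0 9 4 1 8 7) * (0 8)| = 21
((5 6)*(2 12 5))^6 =(2 5)(6 12)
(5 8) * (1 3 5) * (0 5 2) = (0 5 8 1 3 2) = [5, 3, 0, 2, 4, 8, 6, 7, 1]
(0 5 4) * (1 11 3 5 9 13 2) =(0 9 13 2 1 11 3 5 4) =[9, 11, 1, 5, 0, 4, 6, 7, 8, 13, 10, 3, 12, 2]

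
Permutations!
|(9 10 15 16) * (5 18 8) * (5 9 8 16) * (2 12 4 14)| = 28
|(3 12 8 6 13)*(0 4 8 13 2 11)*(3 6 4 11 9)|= 6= |(0 11)(2 9 3 12 13 6)(4 8)|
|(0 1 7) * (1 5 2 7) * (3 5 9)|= |(0 9 3 5 2 7)|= 6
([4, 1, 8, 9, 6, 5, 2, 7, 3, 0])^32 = [8, 1, 0, 6, 3, 5, 9, 7, 4, 2]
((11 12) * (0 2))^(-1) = ((0 2)(11 12))^(-1) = (0 2)(11 12)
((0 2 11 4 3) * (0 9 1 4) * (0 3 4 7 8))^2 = (0 11 9 7)(1 8 2 3)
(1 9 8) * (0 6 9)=(0 6 9 8 1)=[6, 0, 2, 3, 4, 5, 9, 7, 1, 8]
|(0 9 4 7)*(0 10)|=|(0 9 4 7 10)|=5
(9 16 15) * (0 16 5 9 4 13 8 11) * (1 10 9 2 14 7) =(0 16 15 4 13 8 11)(1 10 9 5 2 14 7) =[16, 10, 14, 3, 13, 2, 6, 1, 11, 5, 9, 0, 12, 8, 7, 4, 15]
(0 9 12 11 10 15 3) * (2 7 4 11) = (0 9 12 2 7 4 11 10 15 3) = [9, 1, 7, 0, 11, 5, 6, 4, 8, 12, 15, 10, 2, 13, 14, 3]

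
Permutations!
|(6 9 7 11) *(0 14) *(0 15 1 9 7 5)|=6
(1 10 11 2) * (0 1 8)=(0 1 10 11 2 8)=[1, 10, 8, 3, 4, 5, 6, 7, 0, 9, 11, 2]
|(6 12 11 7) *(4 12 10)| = 6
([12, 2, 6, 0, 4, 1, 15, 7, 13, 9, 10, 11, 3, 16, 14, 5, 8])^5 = [3, 1, 2, 12, 4, 5, 6, 7, 16, 9, 10, 11, 0, 8, 14, 15, 13]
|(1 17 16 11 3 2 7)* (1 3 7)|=7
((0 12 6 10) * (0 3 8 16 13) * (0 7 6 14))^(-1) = ((0 12 14)(3 8 16 13 7 6 10))^(-1) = (0 14 12)(3 10 6 7 13 16 8)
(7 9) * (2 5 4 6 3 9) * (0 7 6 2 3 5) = [7, 1, 0, 9, 2, 4, 5, 3, 8, 6] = (0 7 3 9 6 5 4 2)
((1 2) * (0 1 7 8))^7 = (0 2 8 1 7)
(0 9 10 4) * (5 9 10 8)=(0 10 4)(5 9 8)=[10, 1, 2, 3, 0, 9, 6, 7, 5, 8, 4]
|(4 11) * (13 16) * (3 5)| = |(3 5)(4 11)(13 16)| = 2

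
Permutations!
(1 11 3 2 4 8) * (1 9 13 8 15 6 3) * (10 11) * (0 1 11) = (0 1 10)(2 4 15 6 3)(8 9 13) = [1, 10, 4, 2, 15, 5, 3, 7, 9, 13, 0, 11, 12, 8, 14, 6]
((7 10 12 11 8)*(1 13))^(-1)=(1 13)(7 8 11 12 10)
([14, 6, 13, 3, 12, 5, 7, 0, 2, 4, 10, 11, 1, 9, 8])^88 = [0, 1, 2, 3, 4, 5, 6, 7, 8, 9, 10, 11, 12, 13, 14]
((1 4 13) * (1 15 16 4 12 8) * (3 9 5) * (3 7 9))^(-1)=((1 12 8)(4 13 15 16)(5 7 9))^(-1)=(1 8 12)(4 16 15 13)(5 9 7)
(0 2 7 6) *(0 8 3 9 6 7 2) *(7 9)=[0, 1, 2, 7, 4, 5, 8, 9, 3, 6]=(3 7 9 6 8)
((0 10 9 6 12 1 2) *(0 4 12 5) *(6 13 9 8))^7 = ((0 10 8 6 5)(1 2 4 12)(9 13))^7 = (0 8 5 10 6)(1 12 4 2)(9 13)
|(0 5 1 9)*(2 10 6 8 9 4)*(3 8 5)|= |(0 3 8 9)(1 4 2 10 6 5)|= 12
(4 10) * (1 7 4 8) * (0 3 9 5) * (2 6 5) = (0 3 9 2 6 5)(1 7 4 10 8) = [3, 7, 6, 9, 10, 0, 5, 4, 1, 2, 8]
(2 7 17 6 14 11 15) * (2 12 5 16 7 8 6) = (2 8 6 14 11 15 12 5 16 7 17) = [0, 1, 8, 3, 4, 16, 14, 17, 6, 9, 10, 15, 5, 13, 11, 12, 7, 2]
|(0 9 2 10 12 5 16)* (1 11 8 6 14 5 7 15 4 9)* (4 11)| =|(0 1 4 9 2 10 12 7 15 11 8 6 14 5 16)| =15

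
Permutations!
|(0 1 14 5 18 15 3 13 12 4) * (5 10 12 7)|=6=|(0 1 14 10 12 4)(3 13 7 5 18 15)|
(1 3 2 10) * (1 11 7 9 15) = (1 3 2 10 11 7 9 15) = [0, 3, 10, 2, 4, 5, 6, 9, 8, 15, 11, 7, 12, 13, 14, 1]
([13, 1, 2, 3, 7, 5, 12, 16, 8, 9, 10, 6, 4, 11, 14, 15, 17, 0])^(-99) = [0, 1, 2, 3, 4, 5, 6, 7, 8, 9, 10, 11, 12, 13, 14, 15, 16, 17]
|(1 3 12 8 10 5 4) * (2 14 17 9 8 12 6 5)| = 30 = |(1 3 6 5 4)(2 14 17 9 8 10)|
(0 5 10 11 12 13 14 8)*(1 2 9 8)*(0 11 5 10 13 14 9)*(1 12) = (0 10 5 13 9 8 11 1 2)(12 14) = [10, 2, 0, 3, 4, 13, 6, 7, 11, 8, 5, 1, 14, 9, 12]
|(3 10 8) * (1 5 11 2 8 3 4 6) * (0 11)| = 8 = |(0 11 2 8 4 6 1 5)(3 10)|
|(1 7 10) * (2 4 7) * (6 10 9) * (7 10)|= 12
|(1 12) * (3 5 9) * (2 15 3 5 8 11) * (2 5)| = 14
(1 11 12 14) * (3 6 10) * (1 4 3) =[0, 11, 2, 6, 3, 5, 10, 7, 8, 9, 1, 12, 14, 13, 4] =(1 11 12 14 4 3 6 10)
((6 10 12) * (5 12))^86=((5 12 6 10))^86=(5 6)(10 12)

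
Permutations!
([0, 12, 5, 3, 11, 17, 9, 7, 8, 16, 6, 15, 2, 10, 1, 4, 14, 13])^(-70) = (1 6 5 14 10 2 16 13 12 9 17)(4 15 11)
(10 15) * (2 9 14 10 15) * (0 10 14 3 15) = (0 10 2 9 3 15) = [10, 1, 9, 15, 4, 5, 6, 7, 8, 3, 2, 11, 12, 13, 14, 0]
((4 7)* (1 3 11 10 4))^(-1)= (1 7 4 10 11 3)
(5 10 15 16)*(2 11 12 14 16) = (2 11 12 14 16 5 10 15) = [0, 1, 11, 3, 4, 10, 6, 7, 8, 9, 15, 12, 14, 13, 16, 2, 5]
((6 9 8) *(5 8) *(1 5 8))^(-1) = ((1 5)(6 9 8))^(-1) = (1 5)(6 8 9)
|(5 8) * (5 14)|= 3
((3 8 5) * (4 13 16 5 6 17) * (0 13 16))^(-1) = ((0 13)(3 8 6 17 4 16 5))^(-1) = (0 13)(3 5 16 4 17 6 8)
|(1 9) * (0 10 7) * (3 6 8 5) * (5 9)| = 6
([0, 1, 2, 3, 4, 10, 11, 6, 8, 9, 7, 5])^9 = [0, 1, 2, 3, 4, 11, 7, 10, 8, 9, 5, 6]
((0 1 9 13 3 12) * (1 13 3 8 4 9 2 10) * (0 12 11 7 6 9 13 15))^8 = (15)(1 10 2)(3 6 11 9 7)(4 8 13) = ((0 15)(1 2 10)(3 11 7 6 9)(4 13 8))^8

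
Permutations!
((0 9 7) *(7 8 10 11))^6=(11)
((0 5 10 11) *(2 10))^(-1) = ((0 5 2 10 11))^(-1) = (0 11 10 2 5)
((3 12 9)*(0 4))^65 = (0 4)(3 9 12) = ((0 4)(3 12 9))^65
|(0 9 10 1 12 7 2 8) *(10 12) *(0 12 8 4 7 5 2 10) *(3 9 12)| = |(0 12 5 2 4 7 10 1)(3 9 8)| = 24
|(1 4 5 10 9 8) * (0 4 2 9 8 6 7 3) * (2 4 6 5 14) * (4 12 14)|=8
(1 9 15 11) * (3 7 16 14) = [0, 9, 2, 7, 4, 5, 6, 16, 8, 15, 10, 1, 12, 13, 3, 11, 14] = (1 9 15 11)(3 7 16 14)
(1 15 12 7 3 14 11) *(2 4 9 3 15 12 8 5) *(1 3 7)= [0, 12, 4, 14, 9, 2, 6, 15, 5, 7, 10, 3, 1, 13, 11, 8]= (1 12)(2 4 9 7 15 8 5)(3 14 11)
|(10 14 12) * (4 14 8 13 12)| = 4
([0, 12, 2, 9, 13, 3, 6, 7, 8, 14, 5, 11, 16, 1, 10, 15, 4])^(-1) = [0, 13, 2, 5, 16, 10, 6, 7, 8, 3, 14, 11, 1, 4, 9, 15, 12]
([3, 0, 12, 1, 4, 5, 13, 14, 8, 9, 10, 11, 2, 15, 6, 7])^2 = [1, 3, 2, 0, 4, 5, 15, 6, 8, 9, 10, 11, 12, 7, 13, 14]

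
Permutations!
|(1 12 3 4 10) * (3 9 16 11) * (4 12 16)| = |(1 16 11 3 12 9 4 10)| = 8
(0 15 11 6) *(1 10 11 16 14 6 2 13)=(0 15 16 14 6)(1 10 11 2 13)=[15, 10, 13, 3, 4, 5, 0, 7, 8, 9, 11, 2, 12, 1, 6, 16, 14]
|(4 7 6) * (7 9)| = |(4 9 7 6)| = 4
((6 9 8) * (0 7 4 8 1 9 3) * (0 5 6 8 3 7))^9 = ((1 9)(3 5 6 7 4))^9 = (1 9)(3 4 7 6 5)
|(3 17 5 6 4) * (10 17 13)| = 7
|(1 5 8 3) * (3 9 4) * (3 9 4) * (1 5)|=5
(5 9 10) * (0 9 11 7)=[9, 1, 2, 3, 4, 11, 6, 0, 8, 10, 5, 7]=(0 9 10 5 11 7)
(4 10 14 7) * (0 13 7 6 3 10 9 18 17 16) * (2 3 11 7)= (0 13 2 3 10 14 6 11 7 4 9 18 17 16)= [13, 1, 3, 10, 9, 5, 11, 4, 8, 18, 14, 7, 12, 2, 6, 15, 0, 16, 17]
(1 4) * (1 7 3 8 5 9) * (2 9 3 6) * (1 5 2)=[0, 4, 9, 8, 7, 3, 1, 6, 2, 5]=(1 4 7 6)(2 9 5 3 8)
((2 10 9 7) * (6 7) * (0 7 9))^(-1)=(0 10 2 7)(6 9)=((0 7 2 10)(6 9))^(-1)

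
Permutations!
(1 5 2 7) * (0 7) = (0 7 1 5 2) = [7, 5, 0, 3, 4, 2, 6, 1]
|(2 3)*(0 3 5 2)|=2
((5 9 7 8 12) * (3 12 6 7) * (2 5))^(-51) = (2 12 3 9 5)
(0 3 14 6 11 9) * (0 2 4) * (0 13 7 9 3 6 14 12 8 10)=(14)(0 6 11 3 12 8 10)(2 4 13 7 9)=[6, 1, 4, 12, 13, 5, 11, 9, 10, 2, 0, 3, 8, 7, 14]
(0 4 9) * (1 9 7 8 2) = (0 4 7 8 2 1 9) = [4, 9, 1, 3, 7, 5, 6, 8, 2, 0]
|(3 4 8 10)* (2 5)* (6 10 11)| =6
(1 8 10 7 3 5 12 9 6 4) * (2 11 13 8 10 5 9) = (1 10 7 3 9 6 4)(2 11 13 8 5 12) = [0, 10, 11, 9, 1, 12, 4, 3, 5, 6, 7, 13, 2, 8]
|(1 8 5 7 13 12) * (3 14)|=6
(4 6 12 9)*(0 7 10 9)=(0 7 10 9 4 6 12)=[7, 1, 2, 3, 6, 5, 12, 10, 8, 4, 9, 11, 0]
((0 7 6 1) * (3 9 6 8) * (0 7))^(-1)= (1 6 9 3 8 7)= ((1 7 8 3 9 6))^(-1)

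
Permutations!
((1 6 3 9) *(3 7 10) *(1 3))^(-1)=((1 6 7 10)(3 9))^(-1)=(1 10 7 6)(3 9)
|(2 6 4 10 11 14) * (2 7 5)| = 8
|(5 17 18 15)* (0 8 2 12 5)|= 8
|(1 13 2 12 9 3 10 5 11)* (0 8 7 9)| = |(0 8 7 9 3 10 5 11 1 13 2 12)| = 12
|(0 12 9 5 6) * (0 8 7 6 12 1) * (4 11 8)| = 30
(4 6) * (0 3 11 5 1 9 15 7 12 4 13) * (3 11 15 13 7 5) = [11, 9, 2, 15, 6, 1, 7, 12, 8, 13, 10, 3, 4, 0, 14, 5] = (0 11 3 15 5 1 9 13)(4 6 7 12)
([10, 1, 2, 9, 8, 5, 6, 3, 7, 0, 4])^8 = [10, 1, 2, 9, 8, 5, 6, 3, 7, 0, 4]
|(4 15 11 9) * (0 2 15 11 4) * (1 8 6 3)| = |(0 2 15 4 11 9)(1 8 6 3)| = 12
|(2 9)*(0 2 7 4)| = |(0 2 9 7 4)| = 5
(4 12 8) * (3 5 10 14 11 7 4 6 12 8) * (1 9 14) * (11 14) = (14)(1 9 11 7 4 8 6 12 3 5 10) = [0, 9, 2, 5, 8, 10, 12, 4, 6, 11, 1, 7, 3, 13, 14]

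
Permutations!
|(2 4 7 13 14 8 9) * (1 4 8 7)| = |(1 4)(2 8 9)(7 13 14)| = 6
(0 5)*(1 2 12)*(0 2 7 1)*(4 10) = (0 5 2 12)(1 7)(4 10) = [5, 7, 12, 3, 10, 2, 6, 1, 8, 9, 4, 11, 0]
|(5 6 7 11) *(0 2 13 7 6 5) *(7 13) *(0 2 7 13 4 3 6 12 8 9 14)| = 12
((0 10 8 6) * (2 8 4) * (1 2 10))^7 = (0 2 6 1 8)(4 10)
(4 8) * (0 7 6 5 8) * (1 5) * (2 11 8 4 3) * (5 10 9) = [7, 10, 11, 2, 0, 4, 1, 6, 3, 5, 9, 8] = (0 7 6 1 10 9 5 4)(2 11 8 3)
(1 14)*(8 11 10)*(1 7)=[0, 14, 2, 3, 4, 5, 6, 1, 11, 9, 8, 10, 12, 13, 7]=(1 14 7)(8 11 10)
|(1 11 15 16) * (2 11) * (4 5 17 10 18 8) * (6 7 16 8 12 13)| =15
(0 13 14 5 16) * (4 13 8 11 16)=(0 8 11 16)(4 13 14 5)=[8, 1, 2, 3, 13, 4, 6, 7, 11, 9, 10, 16, 12, 14, 5, 15, 0]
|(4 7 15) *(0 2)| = 6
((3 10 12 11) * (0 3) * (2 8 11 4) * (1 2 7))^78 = ((0 3 10 12 4 7 1 2 8 11))^78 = (0 8 1 4 10)(2 7 12 3 11)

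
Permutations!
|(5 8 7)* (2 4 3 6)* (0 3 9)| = 6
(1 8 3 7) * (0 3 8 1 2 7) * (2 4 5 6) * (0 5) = [3, 1, 7, 5, 0, 6, 2, 4, 8] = (8)(0 3 5 6 2 7 4)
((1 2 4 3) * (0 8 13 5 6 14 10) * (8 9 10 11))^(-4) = (0 10 9)(5 14 8)(6 11 13)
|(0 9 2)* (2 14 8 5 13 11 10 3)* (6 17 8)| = |(0 9 14 6 17 8 5 13 11 10 3 2)| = 12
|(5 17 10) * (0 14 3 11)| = |(0 14 3 11)(5 17 10)| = 12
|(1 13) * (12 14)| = 2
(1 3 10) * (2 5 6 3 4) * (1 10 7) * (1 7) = (10)(1 4 2 5 6 3) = [0, 4, 5, 1, 2, 6, 3, 7, 8, 9, 10]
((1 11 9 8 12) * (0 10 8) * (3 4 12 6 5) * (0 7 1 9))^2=((0 10 8 6 5 3 4 12 9 7 1 11))^2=(0 8 5 4 9 1)(3 12 7 11 10 6)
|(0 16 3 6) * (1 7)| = 4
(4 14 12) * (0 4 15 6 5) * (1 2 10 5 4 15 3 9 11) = (0 15 6 4 14 12 3 9 11 1 2 10 5) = [15, 2, 10, 9, 14, 0, 4, 7, 8, 11, 5, 1, 3, 13, 12, 6]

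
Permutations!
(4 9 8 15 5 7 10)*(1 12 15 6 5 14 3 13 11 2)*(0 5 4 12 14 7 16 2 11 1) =[5, 14, 0, 13, 9, 16, 4, 10, 6, 8, 12, 11, 15, 1, 3, 7, 2] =(0 5 16 2)(1 14 3 13)(4 9 8 6)(7 10 12 15)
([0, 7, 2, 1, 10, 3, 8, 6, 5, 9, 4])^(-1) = [0, 3, 2, 5, 10, 8, 7, 1, 6, 9, 4]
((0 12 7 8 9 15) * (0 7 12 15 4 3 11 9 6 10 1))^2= ((0 15 7 8 6 10 1)(3 11 9 4))^2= (0 7 6 1 15 8 10)(3 9)(4 11)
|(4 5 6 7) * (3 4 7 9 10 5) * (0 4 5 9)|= 10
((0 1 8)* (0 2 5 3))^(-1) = (0 3 5 2 8 1)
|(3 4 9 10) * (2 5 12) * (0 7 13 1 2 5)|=|(0 7 13 1 2)(3 4 9 10)(5 12)|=20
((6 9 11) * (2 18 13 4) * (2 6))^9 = (2 13 6 11 18 4 9)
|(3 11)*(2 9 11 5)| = 5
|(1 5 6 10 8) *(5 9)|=|(1 9 5 6 10 8)|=6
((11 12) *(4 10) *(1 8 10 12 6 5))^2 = (1 10 12 6)(4 11 5 8)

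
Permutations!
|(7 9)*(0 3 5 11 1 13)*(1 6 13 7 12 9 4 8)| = |(0 3 5 11 6 13)(1 7 4 8)(9 12)| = 12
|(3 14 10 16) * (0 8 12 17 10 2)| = 9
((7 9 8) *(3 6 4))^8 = ((3 6 4)(7 9 8))^8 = (3 4 6)(7 8 9)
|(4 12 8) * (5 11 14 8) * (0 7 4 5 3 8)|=|(0 7 4 12 3 8 5 11 14)|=9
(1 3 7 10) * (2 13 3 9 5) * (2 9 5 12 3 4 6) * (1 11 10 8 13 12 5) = (2 12 3 7 8 13 4 6)(5 9)(10 11) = [0, 1, 12, 7, 6, 9, 2, 8, 13, 5, 11, 10, 3, 4]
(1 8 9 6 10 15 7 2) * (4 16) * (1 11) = (1 8 9 6 10 15 7 2 11)(4 16) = [0, 8, 11, 3, 16, 5, 10, 2, 9, 6, 15, 1, 12, 13, 14, 7, 4]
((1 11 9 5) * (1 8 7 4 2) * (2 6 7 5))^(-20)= (11)(4 6 7)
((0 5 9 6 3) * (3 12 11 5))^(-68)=(5 6 11 9 12)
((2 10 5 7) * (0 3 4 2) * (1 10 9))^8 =((0 3 4 2 9 1 10 5 7))^8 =(0 7 5 10 1 9 2 4 3)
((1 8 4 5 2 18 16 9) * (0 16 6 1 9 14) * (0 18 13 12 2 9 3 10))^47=(0 10 3 9 5 4 8 1 6 18 14 16)(2 12 13)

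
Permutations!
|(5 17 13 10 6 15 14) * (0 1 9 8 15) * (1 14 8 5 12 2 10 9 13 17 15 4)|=|(17)(0 14 12 2 10 6)(1 13 9 5 15 8 4)|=42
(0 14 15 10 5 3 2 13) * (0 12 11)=[14, 1, 13, 2, 4, 3, 6, 7, 8, 9, 5, 0, 11, 12, 15, 10]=(0 14 15 10 5 3 2 13 12 11)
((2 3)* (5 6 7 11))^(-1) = ((2 3)(5 6 7 11))^(-1) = (2 3)(5 11 7 6)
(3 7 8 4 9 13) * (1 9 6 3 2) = (1 9 13 2)(3 7 8 4 6) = [0, 9, 1, 7, 6, 5, 3, 8, 4, 13, 10, 11, 12, 2]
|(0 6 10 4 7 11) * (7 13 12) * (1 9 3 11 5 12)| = |(0 6 10 4 13 1 9 3 11)(5 12 7)| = 9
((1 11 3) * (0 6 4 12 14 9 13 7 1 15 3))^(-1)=((0 6 4 12 14 9 13 7 1 11)(3 15))^(-1)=(0 11 1 7 13 9 14 12 4 6)(3 15)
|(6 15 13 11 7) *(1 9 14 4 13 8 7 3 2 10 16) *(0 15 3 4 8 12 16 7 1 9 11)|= 55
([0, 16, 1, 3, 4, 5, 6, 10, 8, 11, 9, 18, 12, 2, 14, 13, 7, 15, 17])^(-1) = [0, 2, 13, 3, 4, 5, 6, 16, 8, 10, 7, 9, 12, 15, 14, 17, 1, 18, 11]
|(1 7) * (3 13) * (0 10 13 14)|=|(0 10 13 3 14)(1 7)|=10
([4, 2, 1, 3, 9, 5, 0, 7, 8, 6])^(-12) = (9)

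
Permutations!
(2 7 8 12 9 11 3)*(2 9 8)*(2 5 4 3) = (2 7 5 4 3 9 11)(8 12) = [0, 1, 7, 9, 3, 4, 6, 5, 12, 11, 10, 2, 8]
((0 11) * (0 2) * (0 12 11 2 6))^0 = (12)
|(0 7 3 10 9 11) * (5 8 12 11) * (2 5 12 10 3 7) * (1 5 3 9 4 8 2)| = 24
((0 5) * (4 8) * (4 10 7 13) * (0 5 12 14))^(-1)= (0 14 12)(4 13 7 10 8)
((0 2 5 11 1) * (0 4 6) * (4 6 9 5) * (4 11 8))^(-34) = (0 2 11 1 6)(4 5)(8 9)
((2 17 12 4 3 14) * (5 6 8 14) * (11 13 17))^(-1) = (2 14 8 6 5 3 4 12 17 13 11)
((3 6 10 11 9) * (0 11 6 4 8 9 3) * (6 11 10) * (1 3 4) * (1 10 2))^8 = (0 9 8 4 11 10 3 1 2)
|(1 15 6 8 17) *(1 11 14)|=7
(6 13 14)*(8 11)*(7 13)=(6 7 13 14)(8 11)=[0, 1, 2, 3, 4, 5, 7, 13, 11, 9, 10, 8, 12, 14, 6]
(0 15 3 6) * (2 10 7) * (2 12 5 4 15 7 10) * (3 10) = (0 7 12 5 4 15 10 3 6) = [7, 1, 2, 6, 15, 4, 0, 12, 8, 9, 3, 11, 5, 13, 14, 10]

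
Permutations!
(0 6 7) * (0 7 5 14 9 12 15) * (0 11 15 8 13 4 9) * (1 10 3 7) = (0 6 5 14)(1 10 3 7)(4 9 12 8 13)(11 15) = [6, 10, 2, 7, 9, 14, 5, 1, 13, 12, 3, 15, 8, 4, 0, 11]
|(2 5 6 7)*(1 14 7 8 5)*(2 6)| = 7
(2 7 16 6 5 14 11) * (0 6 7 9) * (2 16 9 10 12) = (0 6 5 14 11 16 7 9)(2 10 12) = [6, 1, 10, 3, 4, 14, 5, 9, 8, 0, 12, 16, 2, 13, 11, 15, 7]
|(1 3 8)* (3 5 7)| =5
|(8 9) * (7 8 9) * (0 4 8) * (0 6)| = 5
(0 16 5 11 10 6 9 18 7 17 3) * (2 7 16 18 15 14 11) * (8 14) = [18, 1, 7, 0, 4, 2, 9, 17, 14, 15, 6, 10, 12, 13, 11, 8, 5, 3, 16] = (0 18 16 5 2 7 17 3)(6 9 15 8 14 11 10)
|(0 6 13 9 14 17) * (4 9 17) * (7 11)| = |(0 6 13 17)(4 9 14)(7 11)| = 12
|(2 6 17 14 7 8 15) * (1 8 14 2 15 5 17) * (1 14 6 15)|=6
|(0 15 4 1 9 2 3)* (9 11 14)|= 9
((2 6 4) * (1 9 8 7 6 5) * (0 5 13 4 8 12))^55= (2 13 4)(6 8 7)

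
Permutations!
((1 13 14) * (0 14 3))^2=(0 1 3 14 13)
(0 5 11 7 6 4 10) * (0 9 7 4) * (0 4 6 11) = (0 5)(4 10 9 7 11 6) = [5, 1, 2, 3, 10, 0, 4, 11, 8, 7, 9, 6]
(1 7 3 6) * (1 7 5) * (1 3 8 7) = [0, 5, 2, 6, 4, 3, 1, 8, 7] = (1 5 3 6)(7 8)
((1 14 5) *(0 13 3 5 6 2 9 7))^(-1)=(0 7 9 2 6 14 1 5 3 13)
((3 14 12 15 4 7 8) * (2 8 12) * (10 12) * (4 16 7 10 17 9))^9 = (2 8 3 14)(4 10 12 15 16 7 17 9)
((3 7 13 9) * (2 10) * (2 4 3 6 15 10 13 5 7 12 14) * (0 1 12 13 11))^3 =((0 1 12 14 2 11)(3 13 9 6 15 10 4)(5 7))^3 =(0 14)(1 2)(3 6 4 9 10 13 15)(5 7)(11 12)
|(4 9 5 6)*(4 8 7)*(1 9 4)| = 6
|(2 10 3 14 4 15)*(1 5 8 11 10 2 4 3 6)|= |(1 5 8 11 10 6)(3 14)(4 15)|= 6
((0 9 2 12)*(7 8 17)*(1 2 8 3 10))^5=(0 3)(1 8)(2 17)(7 12)(9 10)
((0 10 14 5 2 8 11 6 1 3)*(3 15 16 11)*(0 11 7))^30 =(0 2 6 7 5 11 16 14 3 15 10 8 1)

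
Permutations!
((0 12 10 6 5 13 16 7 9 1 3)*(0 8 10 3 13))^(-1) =((0 12 3 8 10 6 5)(1 13 16 7 9))^(-1) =(0 5 6 10 8 3 12)(1 9 7 16 13)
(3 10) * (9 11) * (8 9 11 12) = (3 10)(8 9 12) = [0, 1, 2, 10, 4, 5, 6, 7, 9, 12, 3, 11, 8]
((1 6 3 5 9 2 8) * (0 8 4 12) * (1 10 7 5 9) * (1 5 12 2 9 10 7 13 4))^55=(0 12 7 8)(1 2 4 13 10 3 6)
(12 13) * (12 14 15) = [0, 1, 2, 3, 4, 5, 6, 7, 8, 9, 10, 11, 13, 14, 15, 12] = (12 13 14 15)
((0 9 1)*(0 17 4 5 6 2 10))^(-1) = (0 10 2 6 5 4 17 1 9)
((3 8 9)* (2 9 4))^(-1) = ((2 9 3 8 4))^(-1) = (2 4 8 3 9)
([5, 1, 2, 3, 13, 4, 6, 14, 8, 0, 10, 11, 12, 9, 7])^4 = [9, 1, 2, 3, 5, 0, 6, 7, 8, 13, 10, 11, 12, 4, 14]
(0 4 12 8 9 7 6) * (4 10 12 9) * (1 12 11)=(0 10 11 1 12 8 4 9 7 6)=[10, 12, 2, 3, 9, 5, 0, 6, 4, 7, 11, 1, 8]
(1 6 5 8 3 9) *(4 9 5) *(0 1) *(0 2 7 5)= (0 1 6 4 9 2 7 5 8 3)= [1, 6, 7, 0, 9, 8, 4, 5, 3, 2]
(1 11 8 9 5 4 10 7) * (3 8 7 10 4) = (1 11 7)(3 8 9 5) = [0, 11, 2, 8, 4, 3, 6, 1, 9, 5, 10, 7]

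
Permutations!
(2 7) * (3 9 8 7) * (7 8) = (2 3 9 7) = [0, 1, 3, 9, 4, 5, 6, 2, 8, 7]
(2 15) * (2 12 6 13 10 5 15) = (5 15 12 6 13 10) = [0, 1, 2, 3, 4, 15, 13, 7, 8, 9, 5, 11, 6, 10, 14, 12]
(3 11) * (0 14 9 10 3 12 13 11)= (0 14 9 10 3)(11 12 13)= [14, 1, 2, 0, 4, 5, 6, 7, 8, 10, 3, 12, 13, 11, 9]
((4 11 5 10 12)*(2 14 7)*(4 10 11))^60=((2 14 7)(5 11)(10 12))^60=(14)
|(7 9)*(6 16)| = |(6 16)(7 9)| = 2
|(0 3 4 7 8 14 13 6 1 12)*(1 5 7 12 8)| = |(0 3 4 12)(1 8 14 13 6 5 7)| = 28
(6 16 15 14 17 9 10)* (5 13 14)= (5 13 14 17 9 10 6 16 15)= [0, 1, 2, 3, 4, 13, 16, 7, 8, 10, 6, 11, 12, 14, 17, 5, 15, 9]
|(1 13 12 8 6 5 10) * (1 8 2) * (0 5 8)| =12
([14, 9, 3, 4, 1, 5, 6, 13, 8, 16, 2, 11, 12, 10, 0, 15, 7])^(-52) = (1 16 13 2 4 9 7 10 3)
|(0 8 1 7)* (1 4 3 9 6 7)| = |(0 8 4 3 9 6 7)| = 7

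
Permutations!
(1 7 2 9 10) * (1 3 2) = [0, 7, 9, 2, 4, 5, 6, 1, 8, 10, 3] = (1 7)(2 9 10 3)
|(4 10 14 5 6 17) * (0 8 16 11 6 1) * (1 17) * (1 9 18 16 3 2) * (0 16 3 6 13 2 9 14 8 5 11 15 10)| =|(0 5 17 4)(1 16 15 10 8 6 14 11 13 2)(3 9 18)| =60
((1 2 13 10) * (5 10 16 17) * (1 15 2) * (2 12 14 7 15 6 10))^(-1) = ((2 13 16 17 5)(6 10)(7 15 12 14))^(-1) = (2 5 17 16 13)(6 10)(7 14 12 15)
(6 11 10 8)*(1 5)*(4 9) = (1 5)(4 9)(6 11 10 8) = [0, 5, 2, 3, 9, 1, 11, 7, 6, 4, 8, 10]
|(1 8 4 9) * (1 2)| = 5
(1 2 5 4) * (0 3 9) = (0 3 9)(1 2 5 4) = [3, 2, 5, 9, 1, 4, 6, 7, 8, 0]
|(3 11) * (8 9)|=|(3 11)(8 9)|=2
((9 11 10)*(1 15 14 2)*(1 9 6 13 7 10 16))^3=((1 15 14 2 9 11 16)(6 13 7 10))^3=(1 2 16 14 11 15 9)(6 10 7 13)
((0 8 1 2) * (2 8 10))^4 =((0 10 2)(1 8))^4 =(0 10 2)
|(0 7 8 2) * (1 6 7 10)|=7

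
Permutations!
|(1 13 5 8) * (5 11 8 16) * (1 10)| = |(1 13 11 8 10)(5 16)| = 10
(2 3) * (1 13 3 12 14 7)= (1 13 3 2 12 14 7)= [0, 13, 12, 2, 4, 5, 6, 1, 8, 9, 10, 11, 14, 3, 7]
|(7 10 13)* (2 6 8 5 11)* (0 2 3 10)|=|(0 2 6 8 5 11 3 10 13 7)|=10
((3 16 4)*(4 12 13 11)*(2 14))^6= (16)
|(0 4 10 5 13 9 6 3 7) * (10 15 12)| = 11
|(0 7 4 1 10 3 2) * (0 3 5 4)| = |(0 7)(1 10 5 4)(2 3)| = 4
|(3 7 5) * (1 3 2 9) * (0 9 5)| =10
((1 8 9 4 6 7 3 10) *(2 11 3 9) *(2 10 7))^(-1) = (1 10 8)(2 6 4 9 7 3 11)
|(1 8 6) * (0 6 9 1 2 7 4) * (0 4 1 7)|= 12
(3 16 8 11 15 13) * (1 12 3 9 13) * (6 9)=(1 12 3 16 8 11 15)(6 9 13)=[0, 12, 2, 16, 4, 5, 9, 7, 11, 13, 10, 15, 3, 6, 14, 1, 8]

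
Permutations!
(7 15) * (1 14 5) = (1 14 5)(7 15) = [0, 14, 2, 3, 4, 1, 6, 15, 8, 9, 10, 11, 12, 13, 5, 7]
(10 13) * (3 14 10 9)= (3 14 10 13 9)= [0, 1, 2, 14, 4, 5, 6, 7, 8, 3, 13, 11, 12, 9, 10]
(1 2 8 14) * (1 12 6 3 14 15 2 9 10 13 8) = [0, 9, 1, 14, 4, 5, 3, 7, 15, 10, 13, 11, 6, 8, 12, 2] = (1 9 10 13 8 15 2)(3 14 12 6)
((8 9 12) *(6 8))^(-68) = (12)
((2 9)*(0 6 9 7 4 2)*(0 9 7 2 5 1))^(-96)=(9)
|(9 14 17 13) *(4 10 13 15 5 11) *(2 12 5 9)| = |(2 12 5 11 4 10 13)(9 14 17 15)| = 28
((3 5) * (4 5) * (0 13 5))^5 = (13)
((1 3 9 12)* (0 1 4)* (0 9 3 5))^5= (0 5 1)(4 12 9)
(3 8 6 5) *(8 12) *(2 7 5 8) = (2 7 5 3 12)(6 8) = [0, 1, 7, 12, 4, 3, 8, 5, 6, 9, 10, 11, 2]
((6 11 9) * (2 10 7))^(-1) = (2 7 10)(6 9 11)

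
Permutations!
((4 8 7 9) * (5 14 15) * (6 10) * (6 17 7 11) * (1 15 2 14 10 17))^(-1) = (1 10 5 15)(2 14)(4 9 7 17 6 11 8)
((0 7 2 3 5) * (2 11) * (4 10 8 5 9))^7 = (0 10 3 7 8 9 11 5 4 2)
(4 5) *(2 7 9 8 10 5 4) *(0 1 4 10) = [1, 4, 7, 3, 10, 2, 6, 9, 0, 8, 5] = (0 1 4 10 5 2 7 9 8)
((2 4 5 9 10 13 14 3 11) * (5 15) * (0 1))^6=((0 1)(2 4 15 5 9 10 13 14 3 11))^6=(2 13 15 3 9)(4 14 5 11 10)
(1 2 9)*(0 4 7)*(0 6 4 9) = (0 9 1 2)(4 7 6) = [9, 2, 0, 3, 7, 5, 4, 6, 8, 1]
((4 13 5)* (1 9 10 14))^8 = (14)(4 5 13)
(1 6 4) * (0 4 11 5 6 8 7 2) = (0 4 1 8 7 2)(5 6 11) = [4, 8, 0, 3, 1, 6, 11, 2, 7, 9, 10, 5]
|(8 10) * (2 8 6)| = 4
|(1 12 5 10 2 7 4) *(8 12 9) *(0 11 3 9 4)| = 10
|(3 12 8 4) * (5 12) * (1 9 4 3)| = |(1 9 4)(3 5 12 8)| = 12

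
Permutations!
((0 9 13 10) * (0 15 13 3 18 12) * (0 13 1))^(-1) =(0 1 15 10 13 12 18 3 9)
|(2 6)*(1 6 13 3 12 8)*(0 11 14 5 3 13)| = 10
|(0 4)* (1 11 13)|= |(0 4)(1 11 13)|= 6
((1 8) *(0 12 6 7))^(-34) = (0 6)(7 12)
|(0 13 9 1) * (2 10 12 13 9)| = 12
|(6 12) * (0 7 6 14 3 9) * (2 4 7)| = |(0 2 4 7 6 12 14 3 9)| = 9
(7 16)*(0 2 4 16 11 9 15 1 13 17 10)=(0 2 4 16 7 11 9 15 1 13 17 10)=[2, 13, 4, 3, 16, 5, 6, 11, 8, 15, 0, 9, 12, 17, 14, 1, 7, 10]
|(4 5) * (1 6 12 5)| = |(1 6 12 5 4)| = 5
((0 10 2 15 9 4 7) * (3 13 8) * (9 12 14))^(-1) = ((0 10 2 15 12 14 9 4 7)(3 13 8))^(-1) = (0 7 4 9 14 12 15 2 10)(3 8 13)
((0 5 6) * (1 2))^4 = ((0 5 6)(1 2))^4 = (0 5 6)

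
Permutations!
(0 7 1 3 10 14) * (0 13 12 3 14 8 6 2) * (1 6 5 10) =(0 7 6 2)(1 14 13 12 3)(5 10 8) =[7, 14, 0, 1, 4, 10, 2, 6, 5, 9, 8, 11, 3, 12, 13]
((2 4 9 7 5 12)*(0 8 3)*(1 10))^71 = (0 3 8)(1 10)(2 12 5 7 9 4)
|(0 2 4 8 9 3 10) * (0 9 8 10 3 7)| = 6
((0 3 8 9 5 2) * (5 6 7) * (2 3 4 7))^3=((0 4 7 5 3 8 9 6 2))^3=(0 5 9)(2 7 8)(3 6 4)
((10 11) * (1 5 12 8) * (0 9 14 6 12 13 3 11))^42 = (0 1)(3 6)(5 9)(8 10)(11 12)(13 14)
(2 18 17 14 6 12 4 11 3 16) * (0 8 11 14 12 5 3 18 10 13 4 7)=(0 8 11 18 17 12 7)(2 10 13 4 14 6 5 3 16)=[8, 1, 10, 16, 14, 3, 5, 0, 11, 9, 13, 18, 7, 4, 6, 15, 2, 12, 17]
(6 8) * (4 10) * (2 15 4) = (2 15 4 10)(6 8) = [0, 1, 15, 3, 10, 5, 8, 7, 6, 9, 2, 11, 12, 13, 14, 4]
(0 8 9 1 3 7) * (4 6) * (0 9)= (0 8)(1 3 7 9)(4 6)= [8, 3, 2, 7, 6, 5, 4, 9, 0, 1]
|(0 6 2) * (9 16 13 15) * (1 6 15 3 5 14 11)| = 12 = |(0 15 9 16 13 3 5 14 11 1 6 2)|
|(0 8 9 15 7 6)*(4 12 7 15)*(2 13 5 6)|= |(15)(0 8 9 4 12 7 2 13 5 6)|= 10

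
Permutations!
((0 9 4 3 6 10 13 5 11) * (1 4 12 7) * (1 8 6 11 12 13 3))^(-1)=(0 11 3 10 6 8 7 12 5 13 9)(1 4)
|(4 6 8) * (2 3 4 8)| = |(8)(2 3 4 6)| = 4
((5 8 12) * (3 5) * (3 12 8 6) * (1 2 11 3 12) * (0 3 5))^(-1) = (0 3)(1 12 6 5 11 2)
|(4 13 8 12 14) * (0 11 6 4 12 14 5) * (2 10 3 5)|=12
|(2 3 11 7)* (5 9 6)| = 12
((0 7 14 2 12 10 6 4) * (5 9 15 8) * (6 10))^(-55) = (0 7 14 2 12 6 4)(5 9 15 8)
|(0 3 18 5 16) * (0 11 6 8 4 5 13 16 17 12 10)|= |(0 3 18 13 16 11 6 8 4 5 17 12 10)|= 13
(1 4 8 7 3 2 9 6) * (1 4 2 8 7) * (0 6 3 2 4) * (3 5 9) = [6, 4, 3, 8, 7, 9, 0, 2, 1, 5] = (0 6)(1 4 7 2 3 8)(5 9)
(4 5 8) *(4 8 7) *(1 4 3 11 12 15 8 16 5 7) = (1 4 7 3 11 12 15 8 16 5) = [0, 4, 2, 11, 7, 1, 6, 3, 16, 9, 10, 12, 15, 13, 14, 8, 5]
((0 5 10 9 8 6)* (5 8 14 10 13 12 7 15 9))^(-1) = (0 6 8)(5 10 14 9 15 7 12 13)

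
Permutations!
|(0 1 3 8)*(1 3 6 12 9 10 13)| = 6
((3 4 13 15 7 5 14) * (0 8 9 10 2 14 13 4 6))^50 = (0 9 2 3)(5 15)(6 8 10 14)(7 13)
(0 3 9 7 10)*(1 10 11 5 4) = [3, 10, 2, 9, 1, 4, 6, 11, 8, 7, 0, 5] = (0 3 9 7 11 5 4 1 10)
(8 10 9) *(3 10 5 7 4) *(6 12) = (3 10 9 8 5 7 4)(6 12) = [0, 1, 2, 10, 3, 7, 12, 4, 5, 8, 9, 11, 6]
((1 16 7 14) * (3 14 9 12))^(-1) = ((1 16 7 9 12 3 14))^(-1) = (1 14 3 12 9 7 16)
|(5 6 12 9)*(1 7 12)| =|(1 7 12 9 5 6)| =6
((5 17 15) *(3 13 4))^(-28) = ((3 13 4)(5 17 15))^(-28) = (3 4 13)(5 15 17)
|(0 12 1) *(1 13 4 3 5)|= |(0 12 13 4 3 5 1)|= 7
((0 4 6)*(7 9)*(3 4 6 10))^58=((0 6)(3 4 10)(7 9))^58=(3 4 10)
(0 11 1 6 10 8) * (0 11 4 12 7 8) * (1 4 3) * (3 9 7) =(0 9 7 8 11 4 12 3 1 6 10) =[9, 6, 2, 1, 12, 5, 10, 8, 11, 7, 0, 4, 3]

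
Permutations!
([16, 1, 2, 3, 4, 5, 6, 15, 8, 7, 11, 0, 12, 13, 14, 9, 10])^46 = [10, 1, 2, 3, 4, 5, 6, 15, 8, 7, 0, 16, 12, 13, 14, 9, 11]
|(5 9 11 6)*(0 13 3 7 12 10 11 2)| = |(0 13 3 7 12 10 11 6 5 9 2)| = 11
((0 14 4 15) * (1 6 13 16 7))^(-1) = ((0 14 4 15)(1 6 13 16 7))^(-1) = (0 15 4 14)(1 7 16 13 6)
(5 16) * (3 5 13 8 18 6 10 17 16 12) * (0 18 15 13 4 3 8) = (0 18 6 10 17 16 4 3 5 12 8 15 13) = [18, 1, 2, 5, 3, 12, 10, 7, 15, 9, 17, 11, 8, 0, 14, 13, 4, 16, 6]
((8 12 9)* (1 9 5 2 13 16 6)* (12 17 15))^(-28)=(1 12 6 15 16 17 13 8 2 9 5)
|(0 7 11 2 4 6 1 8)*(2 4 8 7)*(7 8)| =8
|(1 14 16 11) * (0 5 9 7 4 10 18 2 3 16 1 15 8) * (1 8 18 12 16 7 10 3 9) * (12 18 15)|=|(0 5 1 14 8)(2 9 10 18)(3 7 4)(11 12 16)|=60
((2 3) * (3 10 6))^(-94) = ((2 10 6 3))^(-94) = (2 6)(3 10)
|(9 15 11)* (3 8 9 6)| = 6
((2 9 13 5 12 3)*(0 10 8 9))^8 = ((0 10 8 9 13 5 12 3 2))^8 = (0 2 3 12 5 13 9 8 10)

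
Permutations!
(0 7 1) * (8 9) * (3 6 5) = (0 7 1)(3 6 5)(8 9) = [7, 0, 2, 6, 4, 3, 5, 1, 9, 8]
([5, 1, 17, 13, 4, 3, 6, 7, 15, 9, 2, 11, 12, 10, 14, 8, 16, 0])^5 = [2, 1, 13, 0, 4, 17, 6, 7, 15, 9, 3, 11, 12, 5, 14, 8, 16, 10]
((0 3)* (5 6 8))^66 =((0 3)(5 6 8))^66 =(8)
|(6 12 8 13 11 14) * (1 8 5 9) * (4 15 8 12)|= 28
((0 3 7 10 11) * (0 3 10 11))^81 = (11)(0 10)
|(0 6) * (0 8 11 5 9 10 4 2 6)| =8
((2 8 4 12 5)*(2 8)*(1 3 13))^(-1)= ((1 3 13)(4 12 5 8))^(-1)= (1 13 3)(4 8 5 12)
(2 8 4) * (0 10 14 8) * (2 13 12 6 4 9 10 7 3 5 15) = [7, 1, 0, 5, 13, 15, 4, 3, 9, 10, 14, 11, 6, 12, 8, 2] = (0 7 3 5 15 2)(4 13 12 6)(8 9 10 14)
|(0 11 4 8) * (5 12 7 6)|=|(0 11 4 8)(5 12 7 6)|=4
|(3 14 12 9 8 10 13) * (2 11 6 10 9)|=|(2 11 6 10 13 3 14 12)(8 9)|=8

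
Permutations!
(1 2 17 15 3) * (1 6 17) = (1 2)(3 6 17 15) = [0, 2, 1, 6, 4, 5, 17, 7, 8, 9, 10, 11, 12, 13, 14, 3, 16, 15]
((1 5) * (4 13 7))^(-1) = (1 5)(4 7 13)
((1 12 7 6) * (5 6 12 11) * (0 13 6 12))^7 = ((0 13 6 1 11 5 12 7))^7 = (0 7 12 5 11 1 6 13)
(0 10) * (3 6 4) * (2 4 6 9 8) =(0 10)(2 4 3 9 8) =[10, 1, 4, 9, 3, 5, 6, 7, 2, 8, 0]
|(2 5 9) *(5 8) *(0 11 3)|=|(0 11 3)(2 8 5 9)|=12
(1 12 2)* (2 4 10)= (1 12 4 10 2)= [0, 12, 1, 3, 10, 5, 6, 7, 8, 9, 2, 11, 4]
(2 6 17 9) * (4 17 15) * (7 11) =[0, 1, 6, 3, 17, 5, 15, 11, 8, 2, 10, 7, 12, 13, 14, 4, 16, 9] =(2 6 15 4 17 9)(7 11)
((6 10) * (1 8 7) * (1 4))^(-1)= (1 4 7 8)(6 10)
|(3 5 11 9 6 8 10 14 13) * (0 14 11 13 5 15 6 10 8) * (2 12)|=42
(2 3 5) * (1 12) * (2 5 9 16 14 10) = (1 12)(2 3 9 16 14 10) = [0, 12, 3, 9, 4, 5, 6, 7, 8, 16, 2, 11, 1, 13, 10, 15, 14]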